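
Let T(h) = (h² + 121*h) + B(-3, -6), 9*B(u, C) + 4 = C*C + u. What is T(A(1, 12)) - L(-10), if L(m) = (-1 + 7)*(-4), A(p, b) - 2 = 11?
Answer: 15923/9 ≈ 1769.2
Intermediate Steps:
B(u, C) = -4/9 + u/9 + C²/9 (B(u, C) = -4/9 + (C*C + u)/9 = -4/9 + (C² + u)/9 = -4/9 + (u + C²)/9 = -4/9 + (u/9 + C²/9) = -4/9 + u/9 + C²/9)
A(p, b) = 13 (A(p, b) = 2 + 11 = 13)
L(m) = -24 (L(m) = 6*(-4) = -24)
T(h) = 29/9 + h² + 121*h (T(h) = (h² + 121*h) + (-4/9 + (⅑)*(-3) + (⅑)*(-6)²) = (h² + 121*h) + (-4/9 - ⅓ + (⅑)*36) = (h² + 121*h) + (-4/9 - ⅓ + 4) = (h² + 121*h) + 29/9 = 29/9 + h² + 121*h)
T(A(1, 12)) - L(-10) = (29/9 + 13² + 121*13) - 1*(-24) = (29/9 + 169 + 1573) + 24 = 15707/9 + 24 = 15923/9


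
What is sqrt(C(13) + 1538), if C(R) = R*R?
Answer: sqrt(1707) ≈ 41.316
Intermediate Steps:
C(R) = R**2
sqrt(C(13) + 1538) = sqrt(13**2 + 1538) = sqrt(169 + 1538) = sqrt(1707)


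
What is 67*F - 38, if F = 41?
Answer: 2709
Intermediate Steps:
67*F - 38 = 67*41 - 38 = 2747 - 38 = 2709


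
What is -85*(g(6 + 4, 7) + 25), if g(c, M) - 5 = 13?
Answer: -3655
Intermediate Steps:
g(c, M) = 18 (g(c, M) = 5 + 13 = 18)
-85*(g(6 + 4, 7) + 25) = -85*(18 + 25) = -85*43 = -3655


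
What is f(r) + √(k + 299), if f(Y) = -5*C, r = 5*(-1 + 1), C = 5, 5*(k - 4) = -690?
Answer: -25 + √165 ≈ -12.155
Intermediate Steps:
k = -134 (k = 4 + (⅕)*(-690) = 4 - 138 = -134)
r = 0 (r = 5*0 = 0)
f(Y) = -25 (f(Y) = -5*5 = -25)
f(r) + √(k + 299) = -25 + √(-134 + 299) = -25 + √165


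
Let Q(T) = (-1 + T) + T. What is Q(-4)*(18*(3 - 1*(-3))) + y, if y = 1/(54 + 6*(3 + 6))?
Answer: -104975/108 ≈ -971.99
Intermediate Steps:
Q(T) = -1 + 2*T
y = 1/108 (y = 1/(54 + 6*9) = 1/(54 + 54) = 1/108 ≈ 0.0092593)
Q(-4)*(18*(3 - 1*(-3))) + y = (-1 + 2*(-4))*(18*(3 - 1*(-3))) + 1/108 = (-1 - 8)*(18*(3 + 3)) + 1/108 = -162*6 + 1/108 = -9*108 + 1/108 = -972 + 1/108 = -104975/108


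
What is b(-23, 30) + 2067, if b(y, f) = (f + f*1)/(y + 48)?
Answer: 10347/5 ≈ 2069.4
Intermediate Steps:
b(y, f) = 2*f/(48 + y) (b(y, f) = (f + f)/(48 + y) = (2*f)/(48 + y) = 2*f/(48 + y))
b(-23, 30) + 2067 = 2*30/(48 - 23) + 2067 = 2*30/25 + 2067 = 2*30*(1/25) + 2067 = 12/5 + 2067 = 10347/5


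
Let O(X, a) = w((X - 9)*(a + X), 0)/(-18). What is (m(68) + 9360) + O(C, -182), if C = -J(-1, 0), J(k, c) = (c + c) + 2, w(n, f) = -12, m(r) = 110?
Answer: 28412/3 ≈ 9470.7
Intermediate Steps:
J(k, c) = 2 + 2*c (J(k, c) = 2*c + 2 = 2 + 2*c)
C = -2 (C = -(2 + 2*0) = -(2 + 0) = -1*2 = -2)
O(X, a) = 2/3 (O(X, a) = -12/(-18) = -12*(-1/18) = 2/3)
(m(68) + 9360) + O(C, -182) = (110 + 9360) + 2/3 = 9470 + 2/3 = 28412/3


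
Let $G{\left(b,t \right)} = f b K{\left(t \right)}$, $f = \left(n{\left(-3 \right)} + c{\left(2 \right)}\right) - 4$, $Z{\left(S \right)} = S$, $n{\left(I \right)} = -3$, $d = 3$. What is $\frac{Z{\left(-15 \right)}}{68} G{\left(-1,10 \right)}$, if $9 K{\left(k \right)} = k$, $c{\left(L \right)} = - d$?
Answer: $- \frac{125}{51} \approx -2.451$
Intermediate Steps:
$c{\left(L \right)} = -3$ ($c{\left(L \right)} = \left(-1\right) 3 = -3$)
$K{\left(k \right)} = \frac{k}{9}$
$f = -10$ ($f = \left(-3 - 3\right) - 4 = -6 - 4 = -10$)
$G{\left(b,t \right)} = - \frac{10 b t}{9}$ ($G{\left(b,t \right)} = - 10 b \frac{t}{9} = - \frac{10 b t}{9}$)
$\frac{Z{\left(-15 \right)}}{68} G{\left(-1,10 \right)} = - \frac{15}{68} \left(\left(- \frac{10}{9}\right) \left(-1\right) 10\right) = \left(-15\right) \frac{1}{68} \cdot \frac{100}{9} = \left(- \frac{15}{68}\right) \frac{100}{9} = - \frac{125}{51}$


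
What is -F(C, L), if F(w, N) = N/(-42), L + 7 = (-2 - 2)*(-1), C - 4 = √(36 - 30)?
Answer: -1/14 ≈ -0.071429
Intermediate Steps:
C = 4 + √6 (C = 4 + √(36 - 30) = 4 + √6 ≈ 6.4495)
L = -3 (L = -7 + (-2 - 2)*(-1) = -7 - 4*(-1) = -7 + 4 = -3)
F(w, N) = -N/42 (F(w, N) = N*(-1/42) = -N/42)
-F(C, L) = -(-1)*(-3)/42 = -1*1/14 = -1/14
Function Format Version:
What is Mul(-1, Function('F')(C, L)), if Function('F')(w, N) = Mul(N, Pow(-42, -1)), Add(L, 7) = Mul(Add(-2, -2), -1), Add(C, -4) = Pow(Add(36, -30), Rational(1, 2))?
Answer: Rational(-1, 14) ≈ -0.071429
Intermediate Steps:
C = Add(4, Pow(6, Rational(1, 2))) (C = Add(4, Pow(Add(36, -30), Rational(1, 2))) = Add(4, Pow(6, Rational(1, 2))) ≈ 6.4495)
L = -3 (L = Add(-7, Mul(Add(-2, -2), -1)) = Add(-7, Mul(-4, -1)) = Add(-7, 4) = -3)
Function('F')(w, N) = Mul(Rational(-1, 42), N) (Function('F')(w, N) = Mul(N, Rational(-1, 42)) = Mul(Rational(-1, 42), N))
Mul(-1, Function('F')(C, L)) = Mul(-1, Mul(Rational(-1, 42), -3)) = Mul(-1, Rational(1, 14)) = Rational(-1, 14)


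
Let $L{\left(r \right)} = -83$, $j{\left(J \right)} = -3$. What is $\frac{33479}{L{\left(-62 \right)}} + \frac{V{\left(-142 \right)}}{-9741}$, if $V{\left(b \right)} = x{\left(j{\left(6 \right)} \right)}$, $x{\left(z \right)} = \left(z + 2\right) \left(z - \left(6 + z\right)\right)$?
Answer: $- \frac{108706479}{269501} \approx -403.36$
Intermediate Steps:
$x{\left(z \right)} = -12 - 6 z$ ($x{\left(z \right)} = \left(2 + z\right) \left(-6\right) = -12 - 6 z$)
$V{\left(b \right)} = 6$ ($V{\left(b \right)} = -12 - -18 = -12 + 18 = 6$)
$\frac{33479}{L{\left(-62 \right)}} + \frac{V{\left(-142 \right)}}{-9741} = \frac{33479}{-83} + \frac{6}{-9741} = 33479 \left(- \frac{1}{83}\right) + 6 \left(- \frac{1}{9741}\right) = - \frac{33479}{83} - \frac{2}{3247} = - \frac{108706479}{269501}$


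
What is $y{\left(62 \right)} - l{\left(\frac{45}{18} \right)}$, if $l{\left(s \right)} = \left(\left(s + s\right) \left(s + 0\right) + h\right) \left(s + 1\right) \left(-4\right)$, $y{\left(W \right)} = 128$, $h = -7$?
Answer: $205$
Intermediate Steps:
$l{\left(s \right)} = \left(-7 + 2 s^{2}\right) \left(-4 - 4 s\right)$ ($l{\left(s \right)} = \left(\left(s + s\right) \left(s + 0\right) - 7\right) \left(s + 1\right) \left(-4\right) = \left(2 s s - 7\right) \left(1 + s\right) \left(-4\right) = \left(2 s^{2} - 7\right) \left(-4 - 4 s\right) = \left(-7 + 2 s^{2}\right) \left(-4 - 4 s\right)$)
$y{\left(62 \right)} - l{\left(\frac{45}{18} \right)} = 128 - \left(28 - 8 \left(\frac{45}{18}\right)^{2} - 8 \left(\frac{45}{18}\right)^{3} + 28 \cdot \frac{45}{18}\right) = 128 - \left(28 - 8 \left(45 \cdot \frac{1}{18}\right)^{2} - 8 \left(45 \cdot \frac{1}{18}\right)^{3} + 28 \cdot 45 \cdot \frac{1}{18}\right) = 128 - \left(28 - 8 \left(\frac{5}{2}\right)^{2} - 8 \left(\frac{5}{2}\right)^{3} + 28 \cdot \frac{5}{2}\right) = 128 - \left(28 - 50 - 125 + 70\right) = 128 - -77 = 128 + 77 = 205$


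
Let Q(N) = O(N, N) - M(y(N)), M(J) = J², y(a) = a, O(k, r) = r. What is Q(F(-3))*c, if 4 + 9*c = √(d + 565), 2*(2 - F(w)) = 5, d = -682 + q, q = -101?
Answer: ⅓ - I*√218/12 ≈ 0.33333 - 1.2304*I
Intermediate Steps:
d = -783 (d = -682 - 101 = -783)
F(w) = -½ (F(w) = 2 - ½*5 = 2 - 5/2 = -½)
Q(N) = N - N²
c = -4/9 + I*√218/9 (c = -4/9 + √(-783 + 565)/9 = -4/9 + √(-218)/9 = -4/9 + (I*√218)/9 = -4/9 + I*√218/9 ≈ -0.44444 + 1.6405*I)
Q(F(-3))*c = (-(1 - 1*(-½))/2)*(-4/9 + I*√218/9) = (-(1 + ½)/2)*(-4/9 + I*√218/9) = (-½*3/2)*(-4/9 + I*√218/9) = -3*(-4/9 + I*√218/9)/4 = ⅓ - I*√218/12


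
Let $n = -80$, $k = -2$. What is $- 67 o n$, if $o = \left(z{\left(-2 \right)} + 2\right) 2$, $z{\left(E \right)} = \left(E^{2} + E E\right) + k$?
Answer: $85760$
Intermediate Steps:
$z{\left(E \right)} = -2 + 2 E^{2}$ ($z{\left(E \right)} = \left(E^{2} + E E\right) - 2 = \left(E^{2} + E^{2}\right) - 2 = 2 E^{2} - 2 = -2 + 2 E^{2}$)
$o = 16$ ($o = \left(\left(-2 + 2 \left(-2\right)^{2}\right) + 2\right) 2 = \left(\left(-2 + 2 \cdot 4\right) + 2\right) 2 = \left(\left(-2 + 8\right) + 2\right) 2 = \left(6 + 2\right) 2 = 8 \cdot 2 = 16$)
$- 67 o n = \left(-67\right) 16 \left(-80\right) = \left(-1072\right) \left(-80\right) = 85760$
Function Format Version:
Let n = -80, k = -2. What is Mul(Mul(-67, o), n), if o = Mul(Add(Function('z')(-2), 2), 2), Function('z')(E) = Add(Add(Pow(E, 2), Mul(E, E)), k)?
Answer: 85760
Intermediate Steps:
Function('z')(E) = Add(-2, Mul(2, Pow(E, 2))) (Function('z')(E) = Add(Add(Pow(E, 2), Mul(E, E)), -2) = Add(Add(Pow(E, 2), Pow(E, 2)), -2) = Add(Mul(2, Pow(E, 2)), -2) = Add(-2, Mul(2, Pow(E, 2))))
o = 16 (o = Mul(Add(Add(-2, Mul(2, Pow(-2, 2))), 2), 2) = Mul(Add(Add(-2, Mul(2, 4)), 2), 2) = Mul(Add(Add(-2, 8), 2), 2) = Mul(Add(6, 2), 2) = Mul(8, 2) = 16)
Mul(Mul(-67, o), n) = Mul(Mul(-67, 16), -80) = Mul(-1072, -80) = 85760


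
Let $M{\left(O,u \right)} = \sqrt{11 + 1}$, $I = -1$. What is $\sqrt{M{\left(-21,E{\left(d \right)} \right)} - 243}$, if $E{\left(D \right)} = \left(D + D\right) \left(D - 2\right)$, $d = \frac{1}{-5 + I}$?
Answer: $\sqrt{-243 + 2 \sqrt{3}} \approx 15.477 i$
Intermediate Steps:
$d = - \frac{1}{6}$ ($d = \frac{1}{-5 - 1} = \frac{1}{-6} = - \frac{1}{6} \approx -0.16667$)
$E{\left(D \right)} = 2 D \left(-2 + D\right)$
$M{\left(O,u \right)} = 2 \sqrt{3}$ ($M{\left(O,u \right)} = \sqrt{12} = 2 \sqrt{3}$)
$\sqrt{M{\left(-21,E{\left(d \right)} \right)} - 243} = \sqrt{2 \sqrt{3} - 243} = \sqrt{-243 + 2 \sqrt{3}}$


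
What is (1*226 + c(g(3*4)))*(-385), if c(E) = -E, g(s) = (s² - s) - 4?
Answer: -37730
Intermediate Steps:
g(s) = -4 + s² - s
(1*226 + c(g(3*4)))*(-385) = (1*226 - (-4 + (3*4)² - 3*4))*(-385) = (226 - (-4 + 12² - 1*12))*(-385) = (226 - (-4 + 144 - 12))*(-385) = (226 - 1*128)*(-385) = (226 - 128)*(-385) = 98*(-385) = -37730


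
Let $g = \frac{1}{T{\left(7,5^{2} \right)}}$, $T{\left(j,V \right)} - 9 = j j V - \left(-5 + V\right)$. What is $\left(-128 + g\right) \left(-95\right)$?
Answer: $\frac{14762145}{1214} \approx 12160.0$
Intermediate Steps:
$T{\left(j,V \right)} = 14 - V + V j^{2}$ ($T{\left(j,V \right)} = 9 - \left(-5 + V - j j V\right) = 9 - \left(-5 + V - j^{2} V\right) = 9 - \left(-5 + V - V j^{2}\right) = 9 + \left(5 - V + V j^{2}\right) = 14 - V + V j^{2}$)
$g = \frac{1}{1214}$ ($g = \frac{1}{14 - 5^{2} + 5^{2} \cdot 7^{2}} = \frac{1}{14 - 25 + 25 \cdot 49} = \frac{1}{14 - 25 + 1225} = \frac{1}{1214} \approx 0.00082372$)
$\left(-128 + g\right) \left(-95\right) = \left(-128 + \frac{1}{1214}\right) \left(-95\right) = \left(- \frac{155391}{1214}\right) \left(-95\right) = \frac{14762145}{1214}$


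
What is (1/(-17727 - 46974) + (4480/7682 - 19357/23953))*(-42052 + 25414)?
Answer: 7426718750743940/1984238902191 ≈ 3742.9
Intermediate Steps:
(1/(-17727 - 46974) + (4480/7682 - 19357/23953))*(-42052 + 25414) = (1/(-64701) + (4480*(1/7682) - 19357*1/23953))*(-16638) = (-1/64701 + (2240/3841 - 19357/23953))*(-16638) = (-1/64701 - 20695517/92003473)*(-16638) = -1339112648890/5952716706573*(-16638) = 7426718750743940/1984238902191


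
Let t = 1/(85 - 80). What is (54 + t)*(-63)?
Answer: -17073/5 ≈ -3414.6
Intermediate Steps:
t = ⅕ (t = 1/5 = ⅕ ≈ 0.20000)
(54 + t)*(-63) = (54 + ⅕)*(-63) = (271/5)*(-63) = -17073/5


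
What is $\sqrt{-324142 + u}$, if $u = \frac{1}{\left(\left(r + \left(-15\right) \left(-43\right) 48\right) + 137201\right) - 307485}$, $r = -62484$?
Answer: $\frac{i \sqrt{825072441919781}}{50452} \approx 569.33 i$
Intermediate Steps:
$u = - \frac{1}{201808}$ ($u = \frac{1}{\left(\left(-62484 + \left(-15\right) \left(-43\right) 48\right) + 137201\right) - 307485} = \frac{1}{\left(\left(-62484 + 645 \cdot 48\right) + 137201\right) - 307485} = \frac{1}{\left(\left(-62484 + 30960\right) + 137201\right) - 307485} = \frac{1}{\left(-31524 + 137201\right) - 307485} = \frac{1}{105677 - 307485} = \frac{1}{-201808} = - \frac{1}{201808} \approx -4.9552 \cdot 10^{-6}$)
$\sqrt{-324142 + u} = \sqrt{-324142 - \frac{1}{201808}} = \sqrt{- \frac{65414448737}{201808}} = \frac{i \sqrt{825072441919781}}{50452}$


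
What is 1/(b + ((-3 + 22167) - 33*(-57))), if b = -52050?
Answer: -1/28005 ≈ -3.5708e-5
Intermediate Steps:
1/(b + ((-3 + 22167) - 33*(-57))) = 1/(-52050 + ((-3 + 22167) - 33*(-57))) = 1/(-52050 + (22164 + 1881)) = 1/(-52050 + 24045) = 1/(-28005) = -1/28005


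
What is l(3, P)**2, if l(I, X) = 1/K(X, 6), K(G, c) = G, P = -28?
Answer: 1/784 ≈ 0.0012755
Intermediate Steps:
l(I, X) = 1/X
l(3, P)**2 = (1/(-28))**2 = (-1/28)**2 = 1/784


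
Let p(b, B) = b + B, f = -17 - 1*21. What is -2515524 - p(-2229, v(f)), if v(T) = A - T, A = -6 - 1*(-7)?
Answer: -2513334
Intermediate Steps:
A = 1 (A = -6 + 7 = 1)
f = -38 (f = -17 - 21 = -38)
v(T) = 1 - T
p(b, B) = B + b
-2515524 - p(-2229, v(f)) = -2515524 - ((1 - 1*(-38)) - 2229) = -2515524 - ((1 + 38) - 2229) = -2515524 - (39 - 2229) = -2515524 - 1*(-2190) = -2515524 + 2190 = -2513334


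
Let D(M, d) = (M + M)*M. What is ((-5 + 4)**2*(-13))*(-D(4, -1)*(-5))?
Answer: -2080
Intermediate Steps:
D(M, d) = 2*M**2 (D(M, d) = (2*M)*M = 2*M**2)
((-5 + 4)**2*(-13))*(-D(4, -1)*(-5)) = ((-5 + 4)**2*(-13))*(-2*4**2*(-5)) = ((-1)**2*(-13))*(-2*16*(-5)) = (1*(-13))*(-1*32*(-5)) = -(-416)*(-5) = -13*160 = -2080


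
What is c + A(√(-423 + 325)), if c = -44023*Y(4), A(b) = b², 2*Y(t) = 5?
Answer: -220311/2 ≈ -1.1016e+5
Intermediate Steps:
Y(t) = 5/2 (Y(t) = (½)*5 = 5/2)
c = -220115/2 (c = -44023*5/2 = -220115/2 ≈ -1.1006e+5)
c + A(√(-423 + 325)) = -220115/2 + (√(-423 + 325))² = -220115/2 + (√(-98))² = -220115/2 + (7*I*√2)² = -220115/2 - 98 = -220311/2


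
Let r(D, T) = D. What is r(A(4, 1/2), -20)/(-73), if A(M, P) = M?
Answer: -4/73 ≈ -0.054795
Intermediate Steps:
r(A(4, 1/2), -20)/(-73) = 4/(-73) = 4*(-1/73) = -4/73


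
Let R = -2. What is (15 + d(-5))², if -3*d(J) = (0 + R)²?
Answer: 1681/9 ≈ 186.78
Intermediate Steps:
d(J) = -4/3 (d(J) = -(0 - 2)²/3 = -⅓*(-2)² = -⅓*4 = -4/3)
(15 + d(-5))² = (15 - 4/3)² = (41/3)² = 1681/9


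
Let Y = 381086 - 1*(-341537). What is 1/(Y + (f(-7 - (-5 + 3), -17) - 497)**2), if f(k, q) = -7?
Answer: 1/976639 ≈ 1.0239e-6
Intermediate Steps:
Y = 722623 (Y = 381086 + 341537 = 722623)
1/(Y + (f(-7 - (-5 + 3), -17) - 497)**2) = 1/(722623 + (-7 - 497)**2) = 1/(722623 + (-504)**2) = 1/(722623 + 254016) = 1/976639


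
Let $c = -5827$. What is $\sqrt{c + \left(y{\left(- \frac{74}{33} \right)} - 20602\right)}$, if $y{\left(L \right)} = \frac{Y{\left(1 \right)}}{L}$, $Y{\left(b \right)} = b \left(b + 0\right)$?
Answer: $\frac{i \sqrt{144727646}}{74} \approx 162.57 i$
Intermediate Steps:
$Y{\left(b \right)} = b^{2}$ ($Y{\left(b \right)} = b b = b^{2}$)
$y{\left(L \right)} = \frac{1}{L}$ ($y{\left(L \right)} = \frac{1^{2}}{L} = 1 \frac{1}{L} = \frac{1}{L}$)
$\sqrt{c + \left(y{\left(- \frac{74}{33} \right)} - 20602\right)} = \sqrt{-5827 + \left(\frac{1}{\left(-74\right) \frac{1}{33}} - 20602\right)} = \sqrt{-5827 - \left(20602 - \frac{1}{\left(-74\right) \frac{1}{33}}\right)} = \sqrt{-5827 - \left(20602 - \frac{1}{- \frac{74}{33}}\right)} = \sqrt{-5827 - \frac{1524581}{74}} = \sqrt{- \frac{1955779}{74}} = \frac{i \sqrt{144727646}}{74}$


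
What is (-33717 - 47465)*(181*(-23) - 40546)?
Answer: 3629566038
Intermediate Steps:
(-33717 - 47465)*(181*(-23) - 40546) = -81182*(-4163 - 40546) = -81182*(-44709) = 3629566038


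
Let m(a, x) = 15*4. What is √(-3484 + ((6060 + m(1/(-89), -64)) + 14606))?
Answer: √17242 ≈ 131.31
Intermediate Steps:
m(a, x) = 60
√(-3484 + ((6060 + m(1/(-89), -64)) + 14606)) = √(-3484 + ((6060 + 60) + 14606)) = √(-3484 + (6120 + 14606)) = √(-3484 + 20726) = √17242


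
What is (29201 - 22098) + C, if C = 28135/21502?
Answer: 152756841/21502 ≈ 7104.3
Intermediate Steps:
C = 28135/21502 (C = 28135*(1/21502) = 28135/21502 ≈ 1.3085)
(29201 - 22098) + C = (29201 - 22098) + 28135/21502 = 7103 + 28135/21502 = 152756841/21502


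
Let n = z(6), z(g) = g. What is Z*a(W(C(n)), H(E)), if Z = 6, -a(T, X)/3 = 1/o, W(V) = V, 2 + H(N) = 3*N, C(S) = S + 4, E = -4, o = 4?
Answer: -9/2 ≈ -4.5000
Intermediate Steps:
n = 6
C(S) = 4 + S
H(N) = -2 + 3*N
a(T, X) = -¾ (a(T, X) = -3/4 = -3*¼ = -¾)
Z*a(W(C(n)), H(E)) = 6*(-¾) = -9/2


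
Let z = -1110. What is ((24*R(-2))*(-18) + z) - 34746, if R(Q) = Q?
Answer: -34992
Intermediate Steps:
((24*R(-2))*(-18) + z) - 34746 = ((24*(-2))*(-18) - 1110) - 34746 = (-48*(-18) - 1110) - 34746 = (864 - 1110) - 34746 = -246 - 34746 = -34992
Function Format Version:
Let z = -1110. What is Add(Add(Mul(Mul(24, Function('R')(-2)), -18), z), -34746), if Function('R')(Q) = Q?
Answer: -34992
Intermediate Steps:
Add(Add(Mul(Mul(24, Function('R')(-2)), -18), z), -34746) = Add(Add(Mul(Mul(24, -2), -18), -1110), -34746) = Add(Add(Mul(-48, -18), -1110), -34746) = Add(Add(864, -1110), -34746) = Add(-246, -34746) = -34992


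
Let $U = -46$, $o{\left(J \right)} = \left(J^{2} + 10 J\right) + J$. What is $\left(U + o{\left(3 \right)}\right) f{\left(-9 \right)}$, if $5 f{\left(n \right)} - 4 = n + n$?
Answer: $\frac{56}{5} \approx 11.2$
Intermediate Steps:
$o{\left(J \right)} = J^{2} + 11 J$
$f{\left(n \right)} = \frac{4}{5} + \frac{2 n}{5}$ ($f{\left(n \right)} = \frac{4}{5} + \frac{n + n}{5} = \frac{4}{5} + \frac{2 n}{5}$)
$\left(U + o{\left(3 \right)}\right) f{\left(-9 \right)} = \left(-46 + 3 \left(11 + 3\right)\right) \left(\frac{4}{5} + \frac{2}{5} \left(-9\right)\right) = \left(-46 + 3 \cdot 14\right) \left(\frac{4}{5} - \frac{18}{5}\right) = \left(-46 + 42\right) \left(- \frac{14}{5}\right) = \left(-4\right) \left(- \frac{14}{5}\right) = \frac{56}{5}$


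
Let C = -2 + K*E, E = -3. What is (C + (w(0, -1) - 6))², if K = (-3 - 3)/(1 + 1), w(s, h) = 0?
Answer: 1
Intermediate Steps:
K = -3 (K = -6/2 = -6*½ = -3)
C = 7 (C = -2 - 3*(-3) = -2 + 9 = 7)
(C + (w(0, -1) - 6))² = (7 + (0 - 6))² = (7 - 6)² = 1² = 1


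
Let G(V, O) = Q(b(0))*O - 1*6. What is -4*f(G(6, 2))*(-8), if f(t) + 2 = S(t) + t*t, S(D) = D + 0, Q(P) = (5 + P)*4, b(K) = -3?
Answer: 3456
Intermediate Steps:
Q(P) = 20 + 4*P
G(V, O) = -6 + 8*O (G(V, O) = (20 + 4*(-3))*O - 1*6 = (20 - 12)*O - 6 = 8*O - 6 = -6 + 8*O)
S(D) = D
f(t) = -2 + t + t² (f(t) = -2 + (t + t*t) = -2 + (t + t²) = -2 + t + t²)
-4*f(G(6, 2))*(-8) = -4*(-2 + (-6 + 8*2) + (-6 + 8*2)²)*(-8) = -4*(-2 + (-6 + 16) + (-6 + 16)²)*(-8) = -4*(-2 + 10 + 10²)*(-8) = -4*(-2 + 10 + 100)*(-8) = -4*108*(-8) = -432*(-8) = 3456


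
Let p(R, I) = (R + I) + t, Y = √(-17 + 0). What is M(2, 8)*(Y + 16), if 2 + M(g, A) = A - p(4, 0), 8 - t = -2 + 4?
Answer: -64 - 4*I*√17 ≈ -64.0 - 16.492*I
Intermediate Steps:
Y = I*√17 (Y = √(-17) = I*√17 ≈ 4.1231*I)
t = 6 (t = 8 - (-2 + 4) = 8 - 1*2 = 8 - 2 = 6)
p(R, I) = 6 + I + R (p(R, I) = (R + I) + 6 = (I + R) + 6 = 6 + I + R)
M(g, A) = -12 + A (M(g, A) = -2 + (A - (6 + 0 + 4)) = -2 + (A - 1*10) = -2 + (A - 10) = -2 + (-10 + A) = -12 + A)
M(2, 8)*(Y + 16) = (-12 + 8)*(I*√17 + 16) = -4*(16 + I*√17) = -64 - 4*I*√17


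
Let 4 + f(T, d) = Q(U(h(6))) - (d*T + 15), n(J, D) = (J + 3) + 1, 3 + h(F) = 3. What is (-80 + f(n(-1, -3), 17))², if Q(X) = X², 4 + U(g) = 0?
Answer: 17956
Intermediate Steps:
h(F) = 0 (h(F) = -3 + 3 = 0)
U(g) = -4 (U(g) = -4 + 0 = -4)
n(J, D) = 4 + J (n(J, D) = (3 + J) + 1 = 4 + J)
f(T, d) = -3 - T*d (f(T, d) = -4 + ((-4)² - (d*T + 15)) = -4 + (16 - (T*d + 15)) = -4 + (16 - (15 + T*d)) = -4 + (16 + (-15 - T*d)) = -4 + (1 - T*d) = -3 - T*d)
(-80 + f(n(-1, -3), 17))² = (-80 + (-3 - 1*(4 - 1)*17))² = (-80 + (-3 - 1*3*17))² = (-80 + (-3 - 51))² = (-80 - 54)² = (-134)² = 17956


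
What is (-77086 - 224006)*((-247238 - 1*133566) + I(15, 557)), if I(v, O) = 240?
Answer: 114584775888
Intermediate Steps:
(-77086 - 224006)*((-247238 - 1*133566) + I(15, 557)) = (-77086 - 224006)*((-247238 - 1*133566) + 240) = -301092*((-247238 - 133566) + 240) = -301092*(-380804 + 240) = -301092*(-380564) = 114584775888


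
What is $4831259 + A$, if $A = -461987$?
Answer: $4369272$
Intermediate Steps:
$4831259 + A = 4831259 - 461987 = 4369272$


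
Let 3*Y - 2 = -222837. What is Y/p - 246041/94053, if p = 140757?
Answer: -41618093122/13238618121 ≈ -3.1437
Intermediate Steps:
Y = -222835/3 (Y = ⅔ + (⅓)*(-222837) = ⅔ - 74279 = -222835/3 ≈ -74278.)
Y/p - 246041/94053 = -222835/3/140757 - 246041/94053 = -222835/3*1/140757 - 246041*1/94053 = -222835/422271 - 246041/94053 = -41618093122/13238618121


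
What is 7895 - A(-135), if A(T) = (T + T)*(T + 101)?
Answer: -1285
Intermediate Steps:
A(T) = 2*T*(101 + T) (A(T) = (2*T)*(101 + T) = 2*T*(101 + T))
7895 - A(-135) = 7895 - 2*(-135)*(101 - 135) = 7895 - 2*(-135)*(-34) = 7895 - 1*9180 = 7895 - 9180 = -1285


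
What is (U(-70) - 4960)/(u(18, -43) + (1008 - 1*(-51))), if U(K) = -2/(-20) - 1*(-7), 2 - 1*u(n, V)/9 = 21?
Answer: -49529/8880 ≈ -5.5776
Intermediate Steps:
u(n, V) = -171 (u(n, V) = 18 - 9*21 = 18 - 189 = -171)
U(K) = 71/10 (U(K) = -2*(-1/20) + 7 = 1/10 + 7 = 71/10)
(U(-70) - 4960)/(u(18, -43) + (1008 - 1*(-51))) = (71/10 - 4960)/(-171 + (1008 - 1*(-51))) = -49529/(10*(-171 + (1008 + 51))) = -49529/(10*(-171 + 1059)) = -49529/10/888 = -49529/10*1/888 = -49529/8880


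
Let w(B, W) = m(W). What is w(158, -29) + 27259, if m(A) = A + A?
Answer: 27201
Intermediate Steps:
m(A) = 2*A
w(B, W) = 2*W
w(158, -29) + 27259 = 2*(-29) + 27259 = -58 + 27259 = 27201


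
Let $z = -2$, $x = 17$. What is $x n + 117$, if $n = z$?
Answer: $83$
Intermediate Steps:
$n = -2$
$x n + 117 = 17 \left(-2\right) + 117 = -34 + 117 = 83$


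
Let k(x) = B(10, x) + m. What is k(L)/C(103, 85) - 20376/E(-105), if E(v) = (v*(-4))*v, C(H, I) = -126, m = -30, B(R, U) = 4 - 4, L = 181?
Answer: 2573/3675 ≈ 0.70014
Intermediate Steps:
B(R, U) = 0
E(v) = -4*v² (E(v) = (-4*v)*v = -4*v²)
k(x) = -30 (k(x) = 0 - 30 = -30)
k(L)/C(103, 85) - 20376/E(-105) = -30/(-126) - 20376/((-4*(-105)²)) = -30*(-1/126) - 20376/((-4*11025)) = 5/21 - 20376/(-44100) = 5/21 - 20376*(-1/44100) = 5/21 + 566/1225 = 2573/3675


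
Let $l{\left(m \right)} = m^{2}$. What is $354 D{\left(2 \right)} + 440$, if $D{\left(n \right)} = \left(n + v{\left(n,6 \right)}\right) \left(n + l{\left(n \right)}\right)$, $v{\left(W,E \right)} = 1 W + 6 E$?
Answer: $85400$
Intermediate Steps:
$v{\left(W,E \right)} = W + 6 E$
$D{\left(n \right)} = \left(36 + 2 n\right) \left(n + n^{2}\right)$ ($D{\left(n \right)} = \left(n + \left(n + 6 \cdot 6\right)\right) \left(n + n^{2}\right) = \left(n + \left(n + 36\right)\right) \left(n + n^{2}\right) = \left(n + \left(36 + n\right)\right) \left(n + n^{2}\right) = \left(36 + 2 n\right) \left(n + n^{2}\right)$)
$354 D{\left(2 \right)} + 440 = 354 \cdot 2 \cdot 2 \left(18 + 2^{2} + 19 \cdot 2\right) + 440 = 354 \cdot 2 \cdot 2 \left(18 + 4 + 38\right) + 440 = 354 \cdot 2 \cdot 2 \cdot 60 + 440 = 354 \cdot 240 + 440 = 84960 + 440 = 85400$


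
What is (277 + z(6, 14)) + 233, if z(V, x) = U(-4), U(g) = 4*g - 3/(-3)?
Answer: 495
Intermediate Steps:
U(g) = 1 + 4*g (U(g) = 4*g - 3*(-⅓) = 4*g + 1 = 1 + 4*g)
z(V, x) = -15 (z(V, x) = 1 + 4*(-4) = 1 - 16 = -15)
(277 + z(6, 14)) + 233 = (277 - 15) + 233 = 262 + 233 = 495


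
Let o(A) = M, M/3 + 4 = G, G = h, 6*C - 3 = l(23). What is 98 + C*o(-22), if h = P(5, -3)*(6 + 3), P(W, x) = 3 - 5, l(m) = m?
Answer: -188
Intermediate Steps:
P(W, x) = -2
C = 13/3 (C = 1/2 + (1/6)*23 = 1/2 + 23/6 = 13/3 ≈ 4.3333)
h = -18 (h = -2*(6 + 3) = -2*9 = -18)
G = -18
M = -66 (M = -12 + 3*(-18) = -12 - 54 = -66)
o(A) = -66
98 + C*o(-22) = 98 + (13/3)*(-66) = 98 - 286 = -188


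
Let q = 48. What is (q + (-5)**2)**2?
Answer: 5329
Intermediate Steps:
(q + (-5)**2)**2 = (48 + (-5)**2)**2 = (48 + 25)**2 = 73**2 = 5329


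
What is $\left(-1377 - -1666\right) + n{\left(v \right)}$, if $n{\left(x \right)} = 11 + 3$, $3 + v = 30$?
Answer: $303$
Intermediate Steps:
$v = 27$ ($v = -3 + 30 = 27$)
$n{\left(x \right)} = 14$
$\left(-1377 - -1666\right) + n{\left(v \right)} = \left(-1377 - -1666\right) + 14 = \left(-1377 + 1666\right) + 14 = 289 + 14 = 303$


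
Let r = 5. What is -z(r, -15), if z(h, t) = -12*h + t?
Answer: 75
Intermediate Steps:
z(h, t) = t - 12*h
-z(r, -15) = -(-15 - 12*5) = -(-15 - 60) = -1*(-75) = 75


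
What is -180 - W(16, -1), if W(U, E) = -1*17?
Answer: -163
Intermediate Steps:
W(U, E) = -17
-180 - W(16, -1) = -180 - 1*(-17) = -180 + 17 = -163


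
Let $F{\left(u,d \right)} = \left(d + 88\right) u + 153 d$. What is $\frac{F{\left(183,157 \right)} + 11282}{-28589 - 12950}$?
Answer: $- \frac{80138}{41539} \approx -1.9292$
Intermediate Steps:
$F{\left(u,d \right)} = 153 d + u \left(88 + d\right)$ ($F{\left(u,d \right)} = \left(88 + d\right) u + 153 d = u \left(88 + d\right) + 153 d = 153 d + u \left(88 + d\right)$)
$\frac{F{\left(183,157 \right)} + 11282}{-28589 - 12950} = \frac{\left(88 \cdot 183 + 153 \cdot 157 + 157 \cdot 183\right) + 11282}{-28589 - 12950} = \frac{\left(16104 + 24021 + 28731\right) + 11282}{-41539} = \left(68856 + 11282\right) \left(- \frac{1}{41539}\right) = 80138 \left(- \frac{1}{41539}\right) = - \frac{80138}{41539}$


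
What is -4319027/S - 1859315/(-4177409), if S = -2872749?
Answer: 23383687567978/12000647527341 ≈ 1.9485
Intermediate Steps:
-4319027/S - 1859315/(-4177409) = -4319027/(-2872749) - 1859315/(-4177409) = -4319027*(-1/2872749) - 1859315*(-1/4177409) = 4319027/2872749 + 1859315/4177409 = 23383687567978/12000647527341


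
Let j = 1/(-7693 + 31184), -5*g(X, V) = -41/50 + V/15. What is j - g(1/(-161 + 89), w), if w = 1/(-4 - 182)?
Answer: -134380627/819248625 ≈ -0.16403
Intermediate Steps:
w = -1/186 (w = 1/(-186) = -1/186 ≈ -0.0053763)
g(X, V) = 41/250 - V/75 (g(X, V) = -(-41/50 + V/15)/5 = 41/250 - V/75)
j = 1/23491 ≈ 4.2569e-5
j - g(1/(-161 + 89), w) = 1/23491 - (41/250 - 1/75*(-1/186)) = 1/23491 - (41/250 + 1/13950) = 1/23491 - 1*5722/34875 = 1/23491 - 5722/34875 = -134380627/819248625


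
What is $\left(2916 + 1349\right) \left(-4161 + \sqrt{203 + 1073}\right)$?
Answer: $-17746665 + 8530 \sqrt{319} \approx -1.7594 \cdot 10^{7}$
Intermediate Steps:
$\left(2916 + 1349\right) \left(-4161 + \sqrt{203 + 1073}\right) = 4265 \left(-4161 + \sqrt{1276}\right) = 4265 \left(-4161 + 2 \sqrt{319}\right) = -17746665 + 8530 \sqrt{319}$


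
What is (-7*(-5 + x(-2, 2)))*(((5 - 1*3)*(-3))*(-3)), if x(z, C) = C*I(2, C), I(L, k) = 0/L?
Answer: 630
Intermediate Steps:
I(L, k) = 0
x(z, C) = 0 (x(z, C) = C*0 = 0)
(-7*(-5 + x(-2, 2)))*(((5 - 1*3)*(-3))*(-3)) = (-7*(-5 + 0))*(((5 - 1*3)*(-3))*(-3)) = (-7*(-5))*(((5 - 3)*(-3))*(-3)) = 35*((2*(-3))*(-3)) = 35*(-6*(-3)) = 35*18 = 630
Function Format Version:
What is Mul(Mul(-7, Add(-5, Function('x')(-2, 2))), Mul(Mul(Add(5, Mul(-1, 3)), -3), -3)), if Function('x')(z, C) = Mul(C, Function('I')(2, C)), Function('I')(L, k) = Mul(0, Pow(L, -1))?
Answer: 630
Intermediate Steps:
Function('I')(L, k) = 0
Function('x')(z, C) = 0 (Function('x')(z, C) = Mul(C, 0) = 0)
Mul(Mul(-7, Add(-5, Function('x')(-2, 2))), Mul(Mul(Add(5, Mul(-1, 3)), -3), -3)) = Mul(Mul(-7, Add(-5, 0)), Mul(Mul(Add(5, Mul(-1, 3)), -3), -3)) = Mul(Mul(-7, -5), Mul(Mul(Add(5, -3), -3), -3)) = Mul(35, Mul(Mul(2, -3), -3)) = Mul(35, Mul(-6, -3)) = Mul(35, 18) = 630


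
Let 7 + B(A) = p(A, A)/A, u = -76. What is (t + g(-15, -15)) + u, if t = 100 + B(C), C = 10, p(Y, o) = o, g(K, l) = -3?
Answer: 15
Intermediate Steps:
B(A) = -6 (B(A) = -7 + A/A = -7 + 1 = -6)
t = 94 (t = 100 - 6 = 94)
(t + g(-15, -15)) + u = (94 - 3) - 76 = 91 - 76 = 15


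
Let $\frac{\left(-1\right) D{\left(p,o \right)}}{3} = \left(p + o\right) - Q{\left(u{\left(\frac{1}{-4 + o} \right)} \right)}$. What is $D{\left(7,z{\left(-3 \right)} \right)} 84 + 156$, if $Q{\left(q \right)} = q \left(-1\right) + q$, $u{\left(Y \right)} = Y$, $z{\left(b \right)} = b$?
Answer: $-852$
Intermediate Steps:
$Q{\left(q \right)} = 0$ ($Q{\left(q \right)} = - q + q = 0$)
$D{\left(p,o \right)} = - 3 o - 3 p$ ($D{\left(p,o \right)} = - 3 \left(\left(p + o\right) - 0\right) = - 3 \left(\left(o + p\right) + 0\right) = - 3 \left(o + p\right) = - 3 o - 3 p$)
$D{\left(7,z{\left(-3 \right)} \right)} 84 + 156 = \left(\left(-3\right) \left(-3\right) - 21\right) 84 + 156 = \left(9 - 21\right) 84 + 156 = \left(-12\right) 84 + 156 = -1008 + 156 = -852$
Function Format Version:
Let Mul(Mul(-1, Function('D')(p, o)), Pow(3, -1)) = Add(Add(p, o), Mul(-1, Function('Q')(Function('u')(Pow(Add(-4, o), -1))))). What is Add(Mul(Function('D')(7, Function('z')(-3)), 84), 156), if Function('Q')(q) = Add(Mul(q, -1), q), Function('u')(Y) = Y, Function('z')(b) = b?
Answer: -852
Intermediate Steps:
Function('Q')(q) = 0 (Function('Q')(q) = Add(Mul(-1, q), q) = 0)
Function('D')(p, o) = Add(Mul(-3, o), Mul(-3, p)) (Function('D')(p, o) = Mul(-3, Add(Add(p, o), Mul(-1, 0))) = Mul(-3, Add(Add(o, p), 0)) = Mul(-3, Add(o, p)) = Add(Mul(-3, o), Mul(-3, p)))
Add(Mul(Function('D')(7, Function('z')(-3)), 84), 156) = Add(Mul(Add(Mul(-3, -3), Mul(-3, 7)), 84), 156) = Add(Mul(Add(9, -21), 84), 156) = Add(Mul(-12, 84), 156) = Add(-1008, 156) = -852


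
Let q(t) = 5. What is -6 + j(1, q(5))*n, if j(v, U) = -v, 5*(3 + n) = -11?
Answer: -⅘ ≈ -0.80000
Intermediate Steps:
n = -26/5 (n = -3 + (⅕)*(-11) = -3 - 11/5 = -26/5 ≈ -5.2000)
-6 + j(1, q(5))*n = -6 - 1*1*(-26/5) = -6 - 1*(-26/5) = -6 + 26/5 = -⅘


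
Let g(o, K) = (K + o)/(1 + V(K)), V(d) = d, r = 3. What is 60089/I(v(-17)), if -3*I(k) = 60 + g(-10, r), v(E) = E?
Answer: -721068/233 ≈ -3094.7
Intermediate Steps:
g(o, K) = (K + o)/(1 + K)
I(k) = -233/12 (I(k) = -(60 + (3 - 10)/(1 + 3))/3 = -(60 - 7/4)/3 = -1/3*233/4 = -233/12)
60089/I(v(-17)) = 60089/(-233/12) = 60089*(-12/233) = -721068/233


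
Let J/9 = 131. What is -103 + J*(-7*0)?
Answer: -103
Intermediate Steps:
J = 1179 (J = 9*131 = 1179)
-103 + J*(-7*0) = -103 + 1179*(-7*0) = -103 + 1179*0 = -103 + 0 = -103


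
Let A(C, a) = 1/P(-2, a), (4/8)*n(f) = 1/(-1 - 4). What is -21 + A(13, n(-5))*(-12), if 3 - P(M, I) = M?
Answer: -117/5 ≈ -23.400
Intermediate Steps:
n(f) = -⅖ (n(f) = 2/(-1 - 4) = 2/(-5) = 2*(-⅕) = -⅖)
P(M, I) = 3 - M
A(C, a) = ⅕ (A(C, a) = 1/(3 - 1*(-2)) = 1/(3 + 2) = 1/5 = ⅕)
-21 + A(13, n(-5))*(-12) = -21 + (⅕)*(-12) = -21 - 12/5 = -117/5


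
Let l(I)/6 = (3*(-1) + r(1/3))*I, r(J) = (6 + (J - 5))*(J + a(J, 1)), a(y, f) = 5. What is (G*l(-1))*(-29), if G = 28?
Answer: 60088/3 ≈ 20029.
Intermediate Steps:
r(J) = (1 + J)*(5 + J) (r(J) = (6 + (J - 5))*(J + 5) = (6 + (-5 + J))*(5 + J) = (1 + J)*(5 + J))
l(I) = 74*I/3 (l(I) = 6*((3*(-1) + (5 + (1/3)² + 6/3))*I) = 6*((-3 + (5 + (⅓)² + 6*(⅓)))*I) = 6*((-3 + (5 + ⅑ + 2))*I) = 6*((-3 + 64/9)*I) = 6*(37*I/9) = 74*I/3)
(G*l(-1))*(-29) = (28*((74/3)*(-1)))*(-29) = (28*(-74/3))*(-29) = -2072/3*(-29) = 60088/3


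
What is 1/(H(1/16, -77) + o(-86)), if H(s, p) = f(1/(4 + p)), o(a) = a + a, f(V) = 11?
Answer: -1/161 ≈ -0.0062112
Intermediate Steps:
o(a) = 2*a
H(s, p) = 11
1/(H(1/16, -77) + o(-86)) = 1/(11 + 2*(-86)) = 1/(11 - 172) = 1/(-161) = -1/161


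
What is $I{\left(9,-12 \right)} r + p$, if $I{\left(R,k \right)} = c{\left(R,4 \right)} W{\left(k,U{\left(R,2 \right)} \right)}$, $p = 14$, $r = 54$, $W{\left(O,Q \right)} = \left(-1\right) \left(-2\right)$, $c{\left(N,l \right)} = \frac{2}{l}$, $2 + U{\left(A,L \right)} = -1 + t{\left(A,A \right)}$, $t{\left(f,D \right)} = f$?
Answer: $68$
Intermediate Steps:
$U{\left(A,L \right)} = -3 + A$ ($U{\left(A,L \right)} = -2 + \left(-1 + A\right) = -3 + A$)
$W{\left(O,Q \right)} = 2$
$I{\left(R,k \right)} = 1$ ($I{\left(R,k \right)} = \frac{2}{4} \cdot 2 = 2 \cdot \frac{1}{4} \cdot 2 = \frac{1}{2} \cdot 2 = 1$)
$I{\left(9,-12 \right)} r + p = 1 \cdot 54 + 14 = 54 + 14 = 68$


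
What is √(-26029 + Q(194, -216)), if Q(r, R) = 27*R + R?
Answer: I*√32077 ≈ 179.1*I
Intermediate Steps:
Q(r, R) = 28*R
√(-26029 + Q(194, -216)) = √(-26029 + 28*(-216)) = √(-26029 - 6048) = √(-32077) = I*√32077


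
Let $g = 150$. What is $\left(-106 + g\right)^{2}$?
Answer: $1936$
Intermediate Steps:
$\left(-106 + g\right)^{2} = \left(-106 + 150\right)^{2} = 44^{2} = 1936$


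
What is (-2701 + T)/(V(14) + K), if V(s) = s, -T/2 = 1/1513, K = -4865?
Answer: 1362205/2446521 ≈ 0.55679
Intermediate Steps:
T = -2/1513 ≈ -0.0013219
(-2701 + T)/(V(14) + K) = (-2701 - 2/1513)/(14 - 4865) = -4086615/1513/(-4851) = -4086615/1513*(-1/4851) = 1362205/2446521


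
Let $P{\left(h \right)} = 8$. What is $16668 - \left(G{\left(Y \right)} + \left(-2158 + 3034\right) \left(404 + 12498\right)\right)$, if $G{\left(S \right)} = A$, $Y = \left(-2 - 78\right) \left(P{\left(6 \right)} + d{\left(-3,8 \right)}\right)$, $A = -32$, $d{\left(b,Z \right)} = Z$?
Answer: $-11285452$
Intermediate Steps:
$Y = -1280$ ($Y = \left(-2 - 78\right) \left(8 + 8\right) = \left(-80\right) 16 = -1280$)
$G{\left(S \right)} = -32$
$16668 - \left(G{\left(Y \right)} + \left(-2158 + 3034\right) \left(404 + 12498\right)\right) = 16668 - \left(-32 + \left(-2158 + 3034\right) \left(404 + 12498\right)\right) = 16668 - \left(-32 + 876 \cdot 12902\right) = 16668 - \left(-32 + 11302152\right) = 16668 - 11302120 = -11285452$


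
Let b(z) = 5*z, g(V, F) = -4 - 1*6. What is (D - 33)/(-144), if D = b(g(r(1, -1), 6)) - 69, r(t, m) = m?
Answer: 19/18 ≈ 1.0556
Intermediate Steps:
g(V, F) = -10 (g(V, F) = -4 - 6 = -10)
D = -119 (D = 5*(-10) - 69 = -50 - 69 = -119)
(D - 33)/(-144) = (-119 - 33)/(-144) = -1/144*(-152) = 19/18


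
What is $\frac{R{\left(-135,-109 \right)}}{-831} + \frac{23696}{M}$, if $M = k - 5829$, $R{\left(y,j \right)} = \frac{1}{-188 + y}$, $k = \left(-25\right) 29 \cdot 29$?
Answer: $- \frac{3180143797}{3603981351} \approx -0.8824$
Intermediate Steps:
$k = -21025$ ($k = \left(-725\right) 29 = -21025$)
$M = -26854$ ($M = -21025 - 5829 = -26854$)
$\frac{R{\left(-135,-109 \right)}}{-831} + \frac{23696}{M} = \frac{1}{\left(-188 - 135\right) \left(-831\right)} + \frac{23696}{-26854} = \frac{1}{-323} \left(- \frac{1}{831}\right) + 23696 \left(- \frac{1}{26854}\right) = \left(- \frac{1}{323}\right) \left(- \frac{1}{831}\right) - \frac{11848}{13427} = \frac{1}{268413} - \frac{11848}{13427} = - \frac{3180143797}{3603981351}$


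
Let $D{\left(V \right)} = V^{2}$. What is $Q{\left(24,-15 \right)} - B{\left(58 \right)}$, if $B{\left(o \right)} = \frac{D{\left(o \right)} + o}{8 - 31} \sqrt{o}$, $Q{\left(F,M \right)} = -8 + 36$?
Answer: $28 + \frac{3422 \sqrt{58}}{23} \approx 1161.1$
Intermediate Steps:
$Q{\left(F,M \right)} = 28$
$B{\left(o \right)} = \sqrt{o} \left(- \frac{o}{23} - \frac{o^{2}}{23}\right)$ ($B{\left(o \right)} = \frac{o^{2} + o}{8 - 31} \sqrt{o} = \frac{o + o^{2}}{-23} \sqrt{o} = \left(o + o^{2}\right) \left(- \frac{1}{23}\right) \sqrt{o} = \left(- \frac{o}{23} - \frac{o^{2}}{23}\right) \sqrt{o} = \sqrt{o} \left(- \frac{o}{23} - \frac{o^{2}}{23}\right)$)
$Q{\left(24,-15 \right)} - B{\left(58 \right)} = 28 - \frac{58^{\frac{3}{2}} \left(-1 - 58\right)}{23} = 28 - \frac{58 \sqrt{58} \left(-1 - 58\right)}{23} = 28 - \frac{1}{23} \cdot 58 \sqrt{58} \left(-59\right) = 28 - - \frac{3422 \sqrt{58}}{23} = 28 + \frac{3422 \sqrt{58}}{23}$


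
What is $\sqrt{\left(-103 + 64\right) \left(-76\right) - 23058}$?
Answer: $i \sqrt{20094} \approx 141.75 i$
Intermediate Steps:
$\sqrt{\left(-103 + 64\right) \left(-76\right) - 23058} = \sqrt{\left(-39\right) \left(-76\right) - 23058} = \sqrt{2964 - 23058} = \sqrt{-20094} = i \sqrt{20094}$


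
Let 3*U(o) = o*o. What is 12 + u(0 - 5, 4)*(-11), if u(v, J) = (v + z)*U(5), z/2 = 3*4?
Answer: -5189/3 ≈ -1729.7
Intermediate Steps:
U(o) = o²/3 (U(o) = (o*o)/3 = o²/3)
z = 24 (z = 2*(3*4) = 2*12 = 24)
u(v, J) = 200 + 25*v/3 (u(v, J) = (v + 24)*((⅓)*5²) = (24 + v)*((⅓)*25) = (24 + v)*(25/3) = 200 + 25*v/3)
12 + u(0 - 5, 4)*(-11) = 12 + (200 + 25*(0 - 5)/3)*(-11) = 12 + (200 + (25/3)*(-5))*(-11) = 12 + (200 - 125/3)*(-11) = 12 + (475/3)*(-11) = 12 - 5225/3 = -5189/3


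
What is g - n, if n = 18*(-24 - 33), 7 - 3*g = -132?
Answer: 3217/3 ≈ 1072.3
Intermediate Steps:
g = 139/3 (g = 7/3 - 1/3*(-132) = 7/3 + 44 = 139/3 ≈ 46.333)
n = -1026 (n = 18*(-57) = -1026)
g - n = 139/3 - 1*(-1026) = 139/3 + 1026 = 3217/3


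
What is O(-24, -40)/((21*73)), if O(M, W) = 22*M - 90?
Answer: -206/511 ≈ -0.40313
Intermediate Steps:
O(M, W) = -90 + 22*M
O(-24, -40)/((21*73)) = (-90 + 22*(-24))/((21*73)) = (-90 - 528)/1533 = -618*1/1533 = -206/511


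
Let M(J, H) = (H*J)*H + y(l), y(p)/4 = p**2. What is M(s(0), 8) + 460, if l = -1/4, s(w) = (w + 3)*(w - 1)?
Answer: 1073/4 ≈ 268.25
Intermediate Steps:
s(w) = (-1 + w)*(3 + w) (s(w) = (3 + w)*(-1 + w) = (-1 + w)*(3 + w))
l = -1/4 (l = -1*1/4 = -1/4 ≈ -0.25000)
y(p) = 4*p**2
M(J, H) = 1/4 + J*H**2 (M(J, H) = (H*J)*H + 4*(-1/4)**2 = J*H**2 + 4*(1/16) = J*H**2 + 1/4 = 1/4 + J*H**2)
M(s(0), 8) + 460 = (1/4 + (-3 + 0**2 + 2*0)*8**2) + 460 = (1/4 + (-3 + 0 + 0)*64) + 460 = (1/4 - 3*64) + 460 = (1/4 - 192) + 460 = -767/4 + 460 = 1073/4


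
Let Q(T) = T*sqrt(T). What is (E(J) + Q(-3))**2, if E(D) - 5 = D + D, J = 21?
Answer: 2182 - 282*I*sqrt(3) ≈ 2182.0 - 488.44*I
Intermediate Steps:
Q(T) = T**(3/2)
E(D) = 5 + 2*D (E(D) = 5 + (D + D) = 5 + 2*D)
(E(J) + Q(-3))**2 = ((5 + 2*21) + (-3)**(3/2))**2 = ((5 + 42) - 3*I*sqrt(3))**2 = (47 - 3*I*sqrt(3))**2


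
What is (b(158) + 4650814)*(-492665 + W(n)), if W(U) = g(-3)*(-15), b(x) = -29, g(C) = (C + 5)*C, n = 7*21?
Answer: -2290860421375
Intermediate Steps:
n = 147
g(C) = C*(5 + C) (g(C) = (5 + C)*C = C*(5 + C))
W(U) = 90 (W(U) = -3*(5 - 3)*(-15) = -3*2*(-15) = -6*(-15) = 90)
(b(158) + 4650814)*(-492665 + W(n)) = (-29 + 4650814)*(-492665 + 90) = 4650785*(-492575) = -2290860421375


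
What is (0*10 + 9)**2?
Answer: 81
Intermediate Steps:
(0*10 + 9)**2 = (0 + 9)**2 = 9**2 = 81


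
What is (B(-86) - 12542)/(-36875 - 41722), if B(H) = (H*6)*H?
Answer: -31834/78597 ≈ -0.40503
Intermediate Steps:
B(H) = 6*H² (B(H) = (6*H)*H = 6*H²)
(B(-86) - 12542)/(-36875 - 41722) = (6*(-86)² - 12542)/(-36875 - 41722) = (6*7396 - 12542)/(-78597) = (44376 - 12542)*(-1/78597) = 31834*(-1/78597) = -31834/78597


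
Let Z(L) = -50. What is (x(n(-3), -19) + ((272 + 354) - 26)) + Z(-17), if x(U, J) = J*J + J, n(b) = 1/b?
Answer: 892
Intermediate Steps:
x(U, J) = J + J**2 (x(U, J) = J**2 + J = J + J**2)
(x(n(-3), -19) + ((272 + 354) - 26)) + Z(-17) = (-19*(1 - 19) + ((272 + 354) - 26)) - 50 = (-19*(-18) + (626 - 26)) - 50 = (342 + 600) - 50 = 942 - 50 = 892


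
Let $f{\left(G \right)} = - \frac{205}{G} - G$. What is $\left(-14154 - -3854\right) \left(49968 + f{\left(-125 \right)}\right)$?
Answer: $-515974792$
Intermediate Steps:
$f{\left(G \right)} = - G - \frac{205}{G}$
$\left(-14154 - -3854\right) \left(49968 + f{\left(-125 \right)}\right) = \left(-14154 - -3854\right) \left(49968 - \left(-125 + \frac{205}{-125}\right)\right) = \left(-14154 + \left(-11874 + 15728\right)\right) \left(49968 + \left(125 - - \frac{41}{25}\right)\right) = \left(-14154 + 3854\right) \left(49968 + \left(125 + \frac{41}{25}\right)\right) = - 10300 \left(49968 + \frac{3166}{25}\right) = \left(-10300\right) \frac{1252366}{25} = -515974792$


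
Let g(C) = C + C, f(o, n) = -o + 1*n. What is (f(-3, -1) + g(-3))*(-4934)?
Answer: 19736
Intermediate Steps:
f(o, n) = n - o (f(o, n) = -o + n = n - o)
g(C) = 2*C
(f(-3, -1) + g(-3))*(-4934) = ((-1 - 1*(-3)) + 2*(-3))*(-4934) = ((-1 + 3) - 6)*(-4934) = (2 - 6)*(-4934) = -4*(-4934) = 19736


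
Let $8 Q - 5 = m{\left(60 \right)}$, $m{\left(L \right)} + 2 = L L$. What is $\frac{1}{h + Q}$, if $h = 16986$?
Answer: $\frac{8}{139491} \approx 5.7351 \cdot 10^{-5}$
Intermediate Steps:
$m{\left(L \right)} = -2 + L^{2}$ ($m{\left(L \right)} = -2 + L L = -2 + L^{2}$)
$Q = \frac{3603}{8}$ ($Q = \frac{5}{8} + \frac{-2 + 60^{2}}{8} = \frac{5}{8} + \frac{-2 + 3600}{8} = \frac{5}{8} + \frac{1}{8} \cdot 3598 = \frac{5}{8} + \frac{1799}{4} = \frac{3603}{8} \approx 450.38$)
$\frac{1}{h + Q} = \frac{1}{16986 + \frac{3603}{8}} = \frac{1}{\frac{139491}{8}} = \frac{8}{139491}$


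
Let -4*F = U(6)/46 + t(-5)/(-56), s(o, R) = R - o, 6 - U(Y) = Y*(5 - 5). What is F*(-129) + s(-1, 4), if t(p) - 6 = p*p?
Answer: -44545/5152 ≈ -8.6461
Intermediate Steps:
t(p) = 6 + p**2 (t(p) = 6 + p*p = 6 + p**2)
U(Y) = 6 (U(Y) = 6 - Y*(5 - 5) = 6 - Y*0 = 6 - 1*0 = 6 + 0 = 6)
F = 545/5152 (F = -(6/46 + (6 + (-5)**2)/(-56))/4 = -(6*(1/46) + (6 + 25)*(-1/56))/4 = -(3/23 + 31*(-1/56))/4 = -(3/23 - 31/56)/4 = -1/4*(-545/1288) = 545/5152 ≈ 0.10578)
F*(-129) + s(-1, 4) = (545/5152)*(-129) + (4 - 1*(-1)) = -70305/5152 + (4 + 1) = -70305/5152 + 5 = -44545/5152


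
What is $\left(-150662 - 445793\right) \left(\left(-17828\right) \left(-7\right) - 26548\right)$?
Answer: $-58600510840$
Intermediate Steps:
$\left(-150662 - 445793\right) \left(\left(-17828\right) \left(-7\right) - 26548\right) = - 596455 \left(124796 - 26548\right) = \left(-596455\right) 98248 = -58600510840$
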